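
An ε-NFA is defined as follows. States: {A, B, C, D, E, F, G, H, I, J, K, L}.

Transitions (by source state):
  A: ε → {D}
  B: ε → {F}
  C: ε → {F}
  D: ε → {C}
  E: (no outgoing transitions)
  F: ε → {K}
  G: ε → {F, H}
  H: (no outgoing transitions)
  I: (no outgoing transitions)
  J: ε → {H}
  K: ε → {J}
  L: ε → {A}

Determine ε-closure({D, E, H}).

Start with {D, E, H}.
From D via ε: add C.
From C via ε: add F.
From F via ε: add K.
From K via ε: add J.
No new states can be added; the closed set is {C, D, E, F, H, J, K}.

{C, D, E, F, H, J, K}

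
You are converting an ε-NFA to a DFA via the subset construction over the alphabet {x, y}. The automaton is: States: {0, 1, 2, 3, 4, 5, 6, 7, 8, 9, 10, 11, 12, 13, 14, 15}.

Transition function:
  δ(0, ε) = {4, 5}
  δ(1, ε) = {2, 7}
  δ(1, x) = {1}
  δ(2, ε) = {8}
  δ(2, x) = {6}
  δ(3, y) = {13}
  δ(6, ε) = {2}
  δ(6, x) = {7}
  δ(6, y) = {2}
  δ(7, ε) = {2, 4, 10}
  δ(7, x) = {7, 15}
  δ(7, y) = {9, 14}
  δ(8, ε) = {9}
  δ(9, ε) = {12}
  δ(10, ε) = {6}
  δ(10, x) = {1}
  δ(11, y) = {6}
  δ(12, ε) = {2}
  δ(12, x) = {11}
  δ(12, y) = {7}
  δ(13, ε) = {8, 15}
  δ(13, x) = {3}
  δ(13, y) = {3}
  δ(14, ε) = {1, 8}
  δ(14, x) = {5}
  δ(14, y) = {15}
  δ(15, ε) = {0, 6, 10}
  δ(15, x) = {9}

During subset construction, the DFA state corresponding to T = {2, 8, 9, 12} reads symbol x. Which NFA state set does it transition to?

{2, 6, 8, 9, 11, 12}

2 on x → {6}.
12 on x → {11}.
No x-transition from 8, 9.
Union after reading x: {6, 11}.
Now take the ε-closure:
From 6 via ε: add 2.
From 2 via ε: add 8.
From 8 via ε: add 9.
From 9 via ε: add 12.
No new states can be added; the closed set is {2, 6, 8, 9, 11, 12}.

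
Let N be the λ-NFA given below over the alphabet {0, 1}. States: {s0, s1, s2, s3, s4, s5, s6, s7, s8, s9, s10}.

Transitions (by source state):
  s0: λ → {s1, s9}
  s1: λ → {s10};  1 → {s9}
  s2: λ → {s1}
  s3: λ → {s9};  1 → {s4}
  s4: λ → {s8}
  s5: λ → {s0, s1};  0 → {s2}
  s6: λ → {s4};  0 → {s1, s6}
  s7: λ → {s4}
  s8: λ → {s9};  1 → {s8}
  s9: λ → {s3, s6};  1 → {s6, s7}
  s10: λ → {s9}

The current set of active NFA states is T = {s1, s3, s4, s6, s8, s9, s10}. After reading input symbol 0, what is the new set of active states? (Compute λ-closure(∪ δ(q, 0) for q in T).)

{s1, s3, s4, s6, s8, s9, s10}

s6 on 0 → {s1, s6}.
No 0-transition from s1, s3, s4, s8, s9, s10.
Union after reading 0: {s1, s6}.
Now take the λ-closure:
From s1 via λ: add s10.
From s6 via λ: add s4.
From s4 via λ: add s8.
From s10 via λ: add s9.
From s9 via λ: add s3.
No new states can be added; the closed set is {s1, s3, s4, s6, s8, s9, s10}.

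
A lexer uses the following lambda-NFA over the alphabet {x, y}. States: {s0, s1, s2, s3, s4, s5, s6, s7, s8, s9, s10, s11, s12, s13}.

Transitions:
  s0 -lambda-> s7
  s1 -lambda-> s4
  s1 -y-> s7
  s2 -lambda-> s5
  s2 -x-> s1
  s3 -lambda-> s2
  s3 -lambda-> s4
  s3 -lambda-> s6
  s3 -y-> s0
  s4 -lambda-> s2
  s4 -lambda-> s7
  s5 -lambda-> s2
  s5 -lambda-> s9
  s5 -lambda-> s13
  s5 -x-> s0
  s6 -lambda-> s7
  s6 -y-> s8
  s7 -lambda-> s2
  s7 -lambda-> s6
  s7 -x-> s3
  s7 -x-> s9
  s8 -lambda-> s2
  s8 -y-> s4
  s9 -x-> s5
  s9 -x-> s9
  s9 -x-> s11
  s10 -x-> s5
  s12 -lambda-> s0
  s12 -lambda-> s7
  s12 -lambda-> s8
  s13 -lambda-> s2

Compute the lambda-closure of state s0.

Start with {s0}.
From s0 via lambda: add s7.
From s7 via lambda: add s2, s6.
From s2 via lambda: add s5.
From s5 via lambda: add s9, s13.
No new states can be added; the closed set is {s0, s2, s5, s6, s7, s9, s13}.

{s0, s2, s5, s6, s7, s9, s13}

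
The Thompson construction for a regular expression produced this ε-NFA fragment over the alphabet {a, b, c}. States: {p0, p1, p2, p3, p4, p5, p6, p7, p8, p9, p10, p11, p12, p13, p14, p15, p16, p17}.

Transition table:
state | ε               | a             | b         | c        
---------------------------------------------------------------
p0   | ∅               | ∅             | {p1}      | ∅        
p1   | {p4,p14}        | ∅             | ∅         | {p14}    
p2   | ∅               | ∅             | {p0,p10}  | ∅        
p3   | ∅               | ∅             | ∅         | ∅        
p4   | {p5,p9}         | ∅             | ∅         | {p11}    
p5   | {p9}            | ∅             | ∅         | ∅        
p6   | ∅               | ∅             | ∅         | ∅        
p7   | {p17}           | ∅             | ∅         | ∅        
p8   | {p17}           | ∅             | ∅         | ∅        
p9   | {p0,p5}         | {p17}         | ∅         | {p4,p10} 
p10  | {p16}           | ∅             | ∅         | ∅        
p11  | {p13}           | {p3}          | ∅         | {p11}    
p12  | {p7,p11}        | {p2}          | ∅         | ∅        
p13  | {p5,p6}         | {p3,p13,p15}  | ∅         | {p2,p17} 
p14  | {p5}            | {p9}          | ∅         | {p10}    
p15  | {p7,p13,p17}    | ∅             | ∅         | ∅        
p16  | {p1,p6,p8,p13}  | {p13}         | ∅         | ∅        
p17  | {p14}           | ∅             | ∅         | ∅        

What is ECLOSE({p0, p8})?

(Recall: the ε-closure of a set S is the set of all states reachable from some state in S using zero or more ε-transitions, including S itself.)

Start with {p0, p8}.
From p8 via ε: add p17.
From p17 via ε: add p14.
From p14 via ε: add p5.
From p5 via ε: add p9.
No new states can be added; the closed set is {p0, p5, p8, p9, p14, p17}.

{p0, p5, p8, p9, p14, p17}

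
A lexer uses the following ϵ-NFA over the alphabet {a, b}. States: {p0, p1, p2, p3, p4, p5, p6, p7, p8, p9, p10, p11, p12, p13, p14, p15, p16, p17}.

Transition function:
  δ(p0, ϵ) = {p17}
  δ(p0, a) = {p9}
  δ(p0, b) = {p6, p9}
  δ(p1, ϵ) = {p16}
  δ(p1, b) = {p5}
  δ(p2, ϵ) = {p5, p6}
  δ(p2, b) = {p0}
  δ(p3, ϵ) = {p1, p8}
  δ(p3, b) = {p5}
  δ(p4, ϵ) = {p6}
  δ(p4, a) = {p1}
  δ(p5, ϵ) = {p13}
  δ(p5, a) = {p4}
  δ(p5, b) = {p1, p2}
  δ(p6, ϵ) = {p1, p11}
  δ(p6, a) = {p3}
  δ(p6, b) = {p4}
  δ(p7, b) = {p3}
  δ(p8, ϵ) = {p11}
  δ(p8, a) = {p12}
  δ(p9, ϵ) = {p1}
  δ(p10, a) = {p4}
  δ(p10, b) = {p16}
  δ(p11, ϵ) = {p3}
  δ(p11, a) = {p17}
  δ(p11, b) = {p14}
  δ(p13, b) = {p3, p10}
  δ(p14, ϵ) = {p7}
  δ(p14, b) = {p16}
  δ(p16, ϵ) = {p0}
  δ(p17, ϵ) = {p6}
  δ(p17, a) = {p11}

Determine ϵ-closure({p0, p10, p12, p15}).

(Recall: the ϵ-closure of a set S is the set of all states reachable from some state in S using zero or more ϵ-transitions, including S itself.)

{p0, p1, p3, p6, p8, p10, p11, p12, p15, p16, p17}

Start with {p0, p10, p12, p15}.
From p0 via ϵ: add p17.
From p17 via ϵ: add p6.
From p6 via ϵ: add p1, p11.
From p1 via ϵ: add p16.
From p11 via ϵ: add p3.
From p3 via ϵ: add p8.
No new states can be added; the closed set is {p0, p1, p3, p6, p8, p10, p11, p12, p15, p16, p17}.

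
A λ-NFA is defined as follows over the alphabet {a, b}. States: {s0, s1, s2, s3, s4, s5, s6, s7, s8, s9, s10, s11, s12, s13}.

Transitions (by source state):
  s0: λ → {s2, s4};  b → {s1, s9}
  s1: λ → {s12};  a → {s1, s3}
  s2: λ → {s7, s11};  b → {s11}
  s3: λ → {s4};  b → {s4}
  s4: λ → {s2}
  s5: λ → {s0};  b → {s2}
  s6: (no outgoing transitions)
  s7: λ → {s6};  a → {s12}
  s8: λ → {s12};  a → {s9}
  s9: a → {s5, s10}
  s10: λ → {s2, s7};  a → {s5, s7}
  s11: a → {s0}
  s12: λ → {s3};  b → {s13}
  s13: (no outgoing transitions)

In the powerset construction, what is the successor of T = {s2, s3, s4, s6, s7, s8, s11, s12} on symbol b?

s2 on b → {s11}.
s3 on b → {s4}.
s12 on b → {s13}.
No b-transition from s4, s6, s7, s8, s11.
Union after reading b: {s4, s11, s13}.
Now take the λ-closure:
From s4 via λ: add s2.
From s2 via λ: add s7.
From s7 via λ: add s6.
No new states can be added; the closed set is {s2, s4, s6, s7, s11, s13}.

{s2, s4, s6, s7, s11, s13}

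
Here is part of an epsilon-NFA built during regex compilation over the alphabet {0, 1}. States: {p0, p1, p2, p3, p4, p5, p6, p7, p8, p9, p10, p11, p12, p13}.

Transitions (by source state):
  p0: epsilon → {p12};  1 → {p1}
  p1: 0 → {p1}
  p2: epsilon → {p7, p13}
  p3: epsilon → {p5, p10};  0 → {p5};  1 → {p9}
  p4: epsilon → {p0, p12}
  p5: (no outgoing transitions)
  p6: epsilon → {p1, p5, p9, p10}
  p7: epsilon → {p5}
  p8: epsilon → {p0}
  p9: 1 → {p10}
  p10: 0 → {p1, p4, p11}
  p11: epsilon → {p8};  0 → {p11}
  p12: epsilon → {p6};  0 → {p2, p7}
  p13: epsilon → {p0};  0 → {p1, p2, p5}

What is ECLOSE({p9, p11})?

Start with {p9, p11}.
From p11 via epsilon: add p8.
From p8 via epsilon: add p0.
From p0 via epsilon: add p12.
From p12 via epsilon: add p6.
From p6 via epsilon: add p1, p5, p10.
No new states can be added; the closed set is {p0, p1, p5, p6, p8, p9, p10, p11, p12}.

{p0, p1, p5, p6, p8, p9, p10, p11, p12}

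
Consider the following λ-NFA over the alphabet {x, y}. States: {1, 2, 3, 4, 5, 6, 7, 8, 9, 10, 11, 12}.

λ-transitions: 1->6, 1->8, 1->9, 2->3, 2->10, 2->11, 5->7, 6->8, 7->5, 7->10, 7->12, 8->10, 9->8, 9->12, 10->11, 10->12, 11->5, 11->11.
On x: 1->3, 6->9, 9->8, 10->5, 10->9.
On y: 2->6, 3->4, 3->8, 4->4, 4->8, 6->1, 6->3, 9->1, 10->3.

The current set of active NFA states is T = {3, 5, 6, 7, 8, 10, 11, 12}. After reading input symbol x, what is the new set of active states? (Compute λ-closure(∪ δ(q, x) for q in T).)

{5, 7, 8, 9, 10, 11, 12}

6 on x → {9}.
10 on x → {5, 9}.
No x-transition from 3, 5, 7, 8, 11, 12.
Union after reading x: {5, 9}.
Now take the λ-closure:
From 5 via λ: add 7.
From 9 via λ: add 8, 12.
From 7 via λ: add 10.
From 10 via λ: add 11.
No new states can be added; the closed set is {5, 7, 8, 9, 10, 11, 12}.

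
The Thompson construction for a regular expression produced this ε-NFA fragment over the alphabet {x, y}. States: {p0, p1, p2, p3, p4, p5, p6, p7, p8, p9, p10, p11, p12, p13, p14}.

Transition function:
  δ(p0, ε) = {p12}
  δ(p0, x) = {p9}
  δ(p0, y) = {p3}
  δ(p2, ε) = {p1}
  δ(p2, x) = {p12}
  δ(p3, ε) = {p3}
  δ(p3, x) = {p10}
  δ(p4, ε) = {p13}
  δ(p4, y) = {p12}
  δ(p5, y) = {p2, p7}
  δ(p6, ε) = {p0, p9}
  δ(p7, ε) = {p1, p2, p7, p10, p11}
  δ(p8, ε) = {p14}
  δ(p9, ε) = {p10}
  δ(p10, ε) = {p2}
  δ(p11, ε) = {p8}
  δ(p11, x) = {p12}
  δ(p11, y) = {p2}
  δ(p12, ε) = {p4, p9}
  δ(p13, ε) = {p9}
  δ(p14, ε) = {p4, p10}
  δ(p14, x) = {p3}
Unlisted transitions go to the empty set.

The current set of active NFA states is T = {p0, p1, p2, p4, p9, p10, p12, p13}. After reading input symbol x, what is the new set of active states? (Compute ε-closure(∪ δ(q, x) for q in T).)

{p1, p2, p4, p9, p10, p12, p13}

p0 on x → {p9}.
p2 on x → {p12}.
No x-transition from p1, p4, p9, p10, p12, p13.
Union after reading x: {p9, p12}.
Now take the ε-closure:
From p9 via ε: add p10.
From p12 via ε: add p4.
From p4 via ε: add p13.
From p10 via ε: add p2.
From p2 via ε: add p1.
No new states can be added; the closed set is {p1, p2, p4, p9, p10, p12, p13}.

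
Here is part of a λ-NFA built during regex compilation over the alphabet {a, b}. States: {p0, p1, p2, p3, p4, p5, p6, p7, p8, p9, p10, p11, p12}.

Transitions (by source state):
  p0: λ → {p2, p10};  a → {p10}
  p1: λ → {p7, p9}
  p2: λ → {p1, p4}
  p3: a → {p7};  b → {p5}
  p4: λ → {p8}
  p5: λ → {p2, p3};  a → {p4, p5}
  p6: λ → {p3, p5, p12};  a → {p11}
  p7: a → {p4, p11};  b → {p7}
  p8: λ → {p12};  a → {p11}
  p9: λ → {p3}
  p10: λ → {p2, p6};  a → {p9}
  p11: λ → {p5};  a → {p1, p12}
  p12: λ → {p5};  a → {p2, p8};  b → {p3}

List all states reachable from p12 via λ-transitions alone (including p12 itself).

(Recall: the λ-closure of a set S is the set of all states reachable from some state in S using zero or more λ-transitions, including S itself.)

Start with {p12}.
From p12 via λ: add p5.
From p5 via λ: add p2, p3.
From p2 via λ: add p1, p4.
From p1 via λ: add p7, p9.
From p4 via λ: add p8.
No new states can be added; the closed set is {p1, p2, p3, p4, p5, p7, p8, p9, p12}.

{p1, p2, p3, p4, p5, p7, p8, p9, p12}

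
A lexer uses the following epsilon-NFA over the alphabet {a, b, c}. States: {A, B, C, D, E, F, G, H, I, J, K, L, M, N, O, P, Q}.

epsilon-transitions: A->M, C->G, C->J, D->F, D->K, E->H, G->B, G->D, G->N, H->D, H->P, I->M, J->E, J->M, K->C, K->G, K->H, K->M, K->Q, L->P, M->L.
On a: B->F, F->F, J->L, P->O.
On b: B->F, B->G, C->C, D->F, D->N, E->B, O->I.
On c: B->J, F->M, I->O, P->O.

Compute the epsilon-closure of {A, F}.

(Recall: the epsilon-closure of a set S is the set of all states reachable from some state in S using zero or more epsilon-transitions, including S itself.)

Start with {A, F}.
From A via epsilon: add M.
From M via epsilon: add L.
From L via epsilon: add P.
No new states can be added; the closed set is {A, F, L, M, P}.

{A, F, L, M, P}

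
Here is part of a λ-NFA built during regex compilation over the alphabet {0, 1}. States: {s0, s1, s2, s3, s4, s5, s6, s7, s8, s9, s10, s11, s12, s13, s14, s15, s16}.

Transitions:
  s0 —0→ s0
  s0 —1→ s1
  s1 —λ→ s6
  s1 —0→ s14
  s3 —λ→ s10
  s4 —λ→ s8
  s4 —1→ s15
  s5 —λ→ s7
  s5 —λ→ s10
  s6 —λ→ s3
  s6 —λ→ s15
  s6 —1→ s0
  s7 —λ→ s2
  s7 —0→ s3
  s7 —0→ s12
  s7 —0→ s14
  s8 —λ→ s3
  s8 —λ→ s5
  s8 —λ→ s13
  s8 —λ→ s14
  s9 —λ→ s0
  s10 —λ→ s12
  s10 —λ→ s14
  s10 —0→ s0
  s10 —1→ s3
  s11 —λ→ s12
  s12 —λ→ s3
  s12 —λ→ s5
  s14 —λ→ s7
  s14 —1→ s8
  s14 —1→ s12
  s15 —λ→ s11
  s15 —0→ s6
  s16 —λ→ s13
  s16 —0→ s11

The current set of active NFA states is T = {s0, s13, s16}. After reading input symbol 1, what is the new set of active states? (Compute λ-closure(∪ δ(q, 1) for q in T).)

{s1, s2, s3, s5, s6, s7, s10, s11, s12, s14, s15}

s0 on 1 → {s1}.
No 1-transition from s13, s16.
Union after reading 1: {s1}.
Now take the λ-closure:
From s1 via λ: add s6.
From s6 via λ: add s3, s15.
From s3 via λ: add s10.
From s15 via λ: add s11.
From s10 via λ: add s12, s14.
From s12 via λ: add s5.
From s14 via λ: add s7.
From s7 via λ: add s2.
No new states can be added; the closed set is {s1, s2, s3, s5, s6, s7, s10, s11, s12, s14, s15}.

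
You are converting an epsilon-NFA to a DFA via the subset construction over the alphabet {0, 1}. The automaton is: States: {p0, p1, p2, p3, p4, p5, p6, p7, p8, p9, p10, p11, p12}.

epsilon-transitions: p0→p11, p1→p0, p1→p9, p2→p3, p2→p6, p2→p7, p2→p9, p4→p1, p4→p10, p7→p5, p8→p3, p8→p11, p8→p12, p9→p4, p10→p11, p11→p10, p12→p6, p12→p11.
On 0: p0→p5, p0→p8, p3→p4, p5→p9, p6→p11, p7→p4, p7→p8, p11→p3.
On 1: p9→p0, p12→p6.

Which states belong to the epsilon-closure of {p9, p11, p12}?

{p0, p1, p4, p6, p9, p10, p11, p12}

Start with {p9, p11, p12}.
From p9 via epsilon: add p4.
From p11 via epsilon: add p10.
From p12 via epsilon: add p6.
From p4 via epsilon: add p1.
From p1 via epsilon: add p0.
No new states can be added; the closed set is {p0, p1, p4, p6, p9, p10, p11, p12}.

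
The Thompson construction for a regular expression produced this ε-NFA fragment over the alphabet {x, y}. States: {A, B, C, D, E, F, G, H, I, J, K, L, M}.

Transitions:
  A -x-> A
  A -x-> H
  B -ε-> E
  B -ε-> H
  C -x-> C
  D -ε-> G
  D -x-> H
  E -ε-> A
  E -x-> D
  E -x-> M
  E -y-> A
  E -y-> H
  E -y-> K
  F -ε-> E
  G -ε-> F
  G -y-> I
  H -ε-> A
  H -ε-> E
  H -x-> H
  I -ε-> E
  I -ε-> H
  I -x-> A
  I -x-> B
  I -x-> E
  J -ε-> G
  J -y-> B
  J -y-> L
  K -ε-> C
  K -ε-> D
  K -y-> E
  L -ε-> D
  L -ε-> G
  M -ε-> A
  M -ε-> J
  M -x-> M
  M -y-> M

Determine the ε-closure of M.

Start with {M}.
From M via ε: add A, J.
From J via ε: add G.
From G via ε: add F.
From F via ε: add E.
No new states can be added; the closed set is {A, E, F, G, J, M}.

{A, E, F, G, J, M}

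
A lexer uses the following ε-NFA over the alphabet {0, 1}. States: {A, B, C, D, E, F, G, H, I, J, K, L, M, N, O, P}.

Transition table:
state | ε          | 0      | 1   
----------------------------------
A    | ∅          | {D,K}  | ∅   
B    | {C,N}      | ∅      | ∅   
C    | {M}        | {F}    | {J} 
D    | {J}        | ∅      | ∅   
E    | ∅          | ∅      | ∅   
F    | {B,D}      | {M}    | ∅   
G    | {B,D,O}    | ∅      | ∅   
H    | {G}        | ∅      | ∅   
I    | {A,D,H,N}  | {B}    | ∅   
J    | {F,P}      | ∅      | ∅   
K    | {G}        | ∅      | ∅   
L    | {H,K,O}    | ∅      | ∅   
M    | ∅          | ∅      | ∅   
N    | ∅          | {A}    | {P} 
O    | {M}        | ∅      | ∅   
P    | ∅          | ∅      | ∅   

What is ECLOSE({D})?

{B, C, D, F, J, M, N, P}

Start with {D}.
From D via ε: add J.
From J via ε: add F, P.
From F via ε: add B.
From B via ε: add C, N.
From C via ε: add M.
No new states can be added; the closed set is {B, C, D, F, J, M, N, P}.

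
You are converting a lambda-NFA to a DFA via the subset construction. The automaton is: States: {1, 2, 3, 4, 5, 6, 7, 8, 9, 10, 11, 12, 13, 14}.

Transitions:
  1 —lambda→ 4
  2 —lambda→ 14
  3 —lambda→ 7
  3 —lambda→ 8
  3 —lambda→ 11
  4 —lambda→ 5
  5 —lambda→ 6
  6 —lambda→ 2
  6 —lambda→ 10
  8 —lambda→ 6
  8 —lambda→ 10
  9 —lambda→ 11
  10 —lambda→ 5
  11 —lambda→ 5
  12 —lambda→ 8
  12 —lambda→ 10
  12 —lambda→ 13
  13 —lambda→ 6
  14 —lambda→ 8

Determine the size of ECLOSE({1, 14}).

8

Start with {1, 14}.
From 1 via lambda: add 4.
From 14 via lambda: add 8.
From 4 via lambda: add 5.
From 8 via lambda: add 6, 10.
From 6 via lambda: add 2.
lambda-closure = {1, 2, 4, 5, 6, 8, 10, 14}, which has 8 states.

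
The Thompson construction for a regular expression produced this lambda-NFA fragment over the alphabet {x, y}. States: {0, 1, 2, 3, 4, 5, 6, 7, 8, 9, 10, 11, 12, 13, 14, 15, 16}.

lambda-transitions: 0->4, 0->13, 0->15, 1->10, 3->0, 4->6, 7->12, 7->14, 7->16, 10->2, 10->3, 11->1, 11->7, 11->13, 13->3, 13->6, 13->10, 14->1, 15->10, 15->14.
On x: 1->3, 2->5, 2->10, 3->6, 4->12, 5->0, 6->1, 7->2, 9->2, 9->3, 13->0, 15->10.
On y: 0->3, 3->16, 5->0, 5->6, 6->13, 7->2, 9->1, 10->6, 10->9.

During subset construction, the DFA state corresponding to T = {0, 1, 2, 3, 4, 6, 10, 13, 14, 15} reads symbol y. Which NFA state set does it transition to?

0 on y → {3}.
3 on y → {16}.
6 on y → {13}.
10 on y → {6, 9}.
No y-transition from 1, 2, 4, 13, 14, 15.
Union after reading y: {3, 6, 9, 13, 16}.
Now take the lambda-closure:
From 3 via lambda: add 0.
From 13 via lambda: add 10.
From 0 via lambda: add 4, 15.
From 10 via lambda: add 2.
From 15 via lambda: add 14.
From 14 via lambda: add 1.
No new states can be added; the closed set is {0, 1, 2, 3, 4, 6, 9, 10, 13, 14, 15, 16}.

{0, 1, 2, 3, 4, 6, 9, 10, 13, 14, 15, 16}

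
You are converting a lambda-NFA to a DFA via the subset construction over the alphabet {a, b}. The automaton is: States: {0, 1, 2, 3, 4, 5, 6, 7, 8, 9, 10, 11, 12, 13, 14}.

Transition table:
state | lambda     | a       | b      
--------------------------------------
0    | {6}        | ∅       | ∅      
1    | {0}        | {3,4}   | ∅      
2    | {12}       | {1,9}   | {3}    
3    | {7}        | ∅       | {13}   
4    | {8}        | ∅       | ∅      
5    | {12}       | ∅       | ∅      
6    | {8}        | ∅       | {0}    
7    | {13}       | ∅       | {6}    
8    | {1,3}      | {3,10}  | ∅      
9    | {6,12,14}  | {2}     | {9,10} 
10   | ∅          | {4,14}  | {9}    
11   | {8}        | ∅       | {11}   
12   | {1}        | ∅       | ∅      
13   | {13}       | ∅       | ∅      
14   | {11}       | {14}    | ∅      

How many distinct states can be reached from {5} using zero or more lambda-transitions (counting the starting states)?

Start with {5}.
From 5 via lambda: add 12.
From 12 via lambda: add 1.
From 1 via lambda: add 0.
From 0 via lambda: add 6.
From 6 via lambda: add 8.
From 8 via lambda: add 3.
From 3 via lambda: add 7.
From 7 via lambda: add 13.
lambda-closure = {0, 1, 3, 5, 6, 7, 8, 12, 13}, which has 9 states.

9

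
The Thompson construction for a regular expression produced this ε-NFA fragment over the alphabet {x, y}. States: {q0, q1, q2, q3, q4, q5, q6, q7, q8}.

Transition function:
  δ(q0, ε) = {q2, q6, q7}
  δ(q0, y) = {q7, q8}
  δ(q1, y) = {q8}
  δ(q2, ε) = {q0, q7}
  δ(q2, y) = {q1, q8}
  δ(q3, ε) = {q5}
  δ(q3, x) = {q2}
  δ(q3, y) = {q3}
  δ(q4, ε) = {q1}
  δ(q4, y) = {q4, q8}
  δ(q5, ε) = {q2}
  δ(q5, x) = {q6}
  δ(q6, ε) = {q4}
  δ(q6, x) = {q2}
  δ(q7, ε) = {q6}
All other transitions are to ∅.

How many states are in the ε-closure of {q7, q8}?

Start with {q7, q8}.
From q7 via ε: add q6.
From q6 via ε: add q4.
From q4 via ε: add q1.
ε-closure = {q1, q4, q6, q7, q8}, which has 5 states.

5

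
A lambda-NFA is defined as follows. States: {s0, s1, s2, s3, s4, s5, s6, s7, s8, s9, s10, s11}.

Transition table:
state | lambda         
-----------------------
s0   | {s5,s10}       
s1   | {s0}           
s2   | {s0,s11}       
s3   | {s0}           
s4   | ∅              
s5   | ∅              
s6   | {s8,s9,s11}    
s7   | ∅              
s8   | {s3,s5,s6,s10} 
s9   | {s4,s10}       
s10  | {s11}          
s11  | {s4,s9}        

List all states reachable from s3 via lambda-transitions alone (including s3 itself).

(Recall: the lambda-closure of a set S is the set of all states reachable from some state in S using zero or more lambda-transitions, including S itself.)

{s0, s3, s4, s5, s9, s10, s11}

Start with {s3}.
From s3 via lambda: add s0.
From s0 via lambda: add s5, s10.
From s10 via lambda: add s11.
From s11 via lambda: add s4, s9.
No new states can be added; the closed set is {s0, s3, s4, s5, s9, s10, s11}.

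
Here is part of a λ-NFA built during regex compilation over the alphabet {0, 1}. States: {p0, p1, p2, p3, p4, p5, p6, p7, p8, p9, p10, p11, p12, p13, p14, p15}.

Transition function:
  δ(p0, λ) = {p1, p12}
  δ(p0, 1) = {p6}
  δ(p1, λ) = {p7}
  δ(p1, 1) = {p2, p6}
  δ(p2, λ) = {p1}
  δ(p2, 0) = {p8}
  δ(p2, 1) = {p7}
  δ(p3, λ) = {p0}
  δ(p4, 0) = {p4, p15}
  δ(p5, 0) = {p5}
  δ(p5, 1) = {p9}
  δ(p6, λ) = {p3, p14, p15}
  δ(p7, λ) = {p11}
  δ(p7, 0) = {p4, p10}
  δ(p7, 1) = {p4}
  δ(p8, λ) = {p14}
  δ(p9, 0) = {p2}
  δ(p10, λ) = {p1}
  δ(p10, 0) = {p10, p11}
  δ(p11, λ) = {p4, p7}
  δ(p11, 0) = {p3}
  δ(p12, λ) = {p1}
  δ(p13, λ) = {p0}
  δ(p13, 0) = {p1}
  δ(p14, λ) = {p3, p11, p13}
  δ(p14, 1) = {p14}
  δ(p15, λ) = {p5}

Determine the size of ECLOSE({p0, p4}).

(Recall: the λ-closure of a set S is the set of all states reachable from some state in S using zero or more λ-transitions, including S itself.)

6

Start with {p0, p4}.
From p0 via λ: add p1, p12.
From p1 via λ: add p7.
From p7 via λ: add p11.
λ-closure = {p0, p1, p4, p7, p11, p12}, which has 6 states.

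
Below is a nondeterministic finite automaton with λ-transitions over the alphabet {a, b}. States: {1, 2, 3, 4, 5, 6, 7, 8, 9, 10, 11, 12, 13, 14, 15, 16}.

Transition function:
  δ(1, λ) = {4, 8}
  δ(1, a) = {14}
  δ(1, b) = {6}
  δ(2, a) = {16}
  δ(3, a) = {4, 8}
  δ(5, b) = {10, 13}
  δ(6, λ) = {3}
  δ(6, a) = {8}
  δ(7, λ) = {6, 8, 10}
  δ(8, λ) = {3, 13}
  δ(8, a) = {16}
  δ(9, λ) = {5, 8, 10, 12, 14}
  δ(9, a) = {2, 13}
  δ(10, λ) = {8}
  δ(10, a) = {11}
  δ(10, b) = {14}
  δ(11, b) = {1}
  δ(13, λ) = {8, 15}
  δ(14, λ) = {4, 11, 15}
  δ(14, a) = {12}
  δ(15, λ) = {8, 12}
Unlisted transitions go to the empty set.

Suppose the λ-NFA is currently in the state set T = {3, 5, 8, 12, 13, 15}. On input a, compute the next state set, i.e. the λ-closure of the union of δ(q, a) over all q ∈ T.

3 on a → {4, 8}.
8 on a → {16}.
No a-transition from 5, 12, 13, 15.
Union after reading a: {4, 8, 16}.
Now take the λ-closure:
From 8 via λ: add 3, 13.
From 13 via λ: add 15.
From 15 via λ: add 12.
No new states can be added; the closed set is {3, 4, 8, 12, 13, 15, 16}.

{3, 4, 8, 12, 13, 15, 16}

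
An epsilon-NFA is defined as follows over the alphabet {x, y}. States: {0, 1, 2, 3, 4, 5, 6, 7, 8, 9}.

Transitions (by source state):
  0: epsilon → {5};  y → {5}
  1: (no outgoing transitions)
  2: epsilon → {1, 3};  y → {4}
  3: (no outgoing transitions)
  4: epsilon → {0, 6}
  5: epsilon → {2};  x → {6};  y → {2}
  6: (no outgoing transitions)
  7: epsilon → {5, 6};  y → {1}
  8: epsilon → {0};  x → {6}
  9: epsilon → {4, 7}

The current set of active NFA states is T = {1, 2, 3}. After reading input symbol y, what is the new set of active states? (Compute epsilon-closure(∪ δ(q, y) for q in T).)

{0, 1, 2, 3, 4, 5, 6}

2 on y → {4}.
No y-transition from 1, 3.
Union after reading y: {4}.
Now take the epsilon-closure:
From 4 via epsilon: add 0, 6.
From 0 via epsilon: add 5.
From 5 via epsilon: add 2.
From 2 via epsilon: add 1, 3.
No new states can be added; the closed set is {0, 1, 2, 3, 4, 5, 6}.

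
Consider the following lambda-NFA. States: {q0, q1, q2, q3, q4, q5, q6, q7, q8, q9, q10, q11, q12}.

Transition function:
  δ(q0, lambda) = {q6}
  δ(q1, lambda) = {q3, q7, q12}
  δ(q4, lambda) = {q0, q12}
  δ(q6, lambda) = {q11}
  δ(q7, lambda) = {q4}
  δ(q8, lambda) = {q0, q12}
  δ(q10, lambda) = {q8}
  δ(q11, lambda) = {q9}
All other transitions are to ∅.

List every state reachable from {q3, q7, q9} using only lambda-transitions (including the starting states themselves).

Start with {q3, q7, q9}.
From q7 via lambda: add q4.
From q4 via lambda: add q0, q12.
From q0 via lambda: add q6.
From q6 via lambda: add q11.
No new states can be added; the closed set is {q0, q3, q4, q6, q7, q9, q11, q12}.

{q0, q3, q4, q6, q7, q9, q11, q12}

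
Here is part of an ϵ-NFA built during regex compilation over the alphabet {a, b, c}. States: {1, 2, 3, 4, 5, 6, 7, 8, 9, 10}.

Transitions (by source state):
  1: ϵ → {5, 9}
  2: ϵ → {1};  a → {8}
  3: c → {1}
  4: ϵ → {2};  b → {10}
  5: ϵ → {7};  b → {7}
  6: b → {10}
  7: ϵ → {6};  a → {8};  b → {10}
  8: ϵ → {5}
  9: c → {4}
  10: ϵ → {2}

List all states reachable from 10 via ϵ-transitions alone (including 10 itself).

{1, 2, 5, 6, 7, 9, 10}

Start with {10}.
From 10 via ϵ: add 2.
From 2 via ϵ: add 1.
From 1 via ϵ: add 5, 9.
From 5 via ϵ: add 7.
From 7 via ϵ: add 6.
No new states can be added; the closed set is {1, 2, 5, 6, 7, 9, 10}.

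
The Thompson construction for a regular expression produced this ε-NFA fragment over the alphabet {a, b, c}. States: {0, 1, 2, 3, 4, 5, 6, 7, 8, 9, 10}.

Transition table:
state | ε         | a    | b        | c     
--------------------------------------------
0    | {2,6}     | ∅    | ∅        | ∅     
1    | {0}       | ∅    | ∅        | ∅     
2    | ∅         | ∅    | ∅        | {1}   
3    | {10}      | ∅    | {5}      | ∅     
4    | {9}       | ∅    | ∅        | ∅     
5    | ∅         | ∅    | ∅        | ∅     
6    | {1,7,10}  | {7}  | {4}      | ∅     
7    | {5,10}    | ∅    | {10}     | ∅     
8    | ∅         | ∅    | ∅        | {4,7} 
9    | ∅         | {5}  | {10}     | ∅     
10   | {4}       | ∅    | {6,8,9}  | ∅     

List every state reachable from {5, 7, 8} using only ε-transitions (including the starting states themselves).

{4, 5, 7, 8, 9, 10}

Start with {5, 7, 8}.
From 7 via ε: add 10.
From 10 via ε: add 4.
From 4 via ε: add 9.
No new states can be added; the closed set is {4, 5, 7, 8, 9, 10}.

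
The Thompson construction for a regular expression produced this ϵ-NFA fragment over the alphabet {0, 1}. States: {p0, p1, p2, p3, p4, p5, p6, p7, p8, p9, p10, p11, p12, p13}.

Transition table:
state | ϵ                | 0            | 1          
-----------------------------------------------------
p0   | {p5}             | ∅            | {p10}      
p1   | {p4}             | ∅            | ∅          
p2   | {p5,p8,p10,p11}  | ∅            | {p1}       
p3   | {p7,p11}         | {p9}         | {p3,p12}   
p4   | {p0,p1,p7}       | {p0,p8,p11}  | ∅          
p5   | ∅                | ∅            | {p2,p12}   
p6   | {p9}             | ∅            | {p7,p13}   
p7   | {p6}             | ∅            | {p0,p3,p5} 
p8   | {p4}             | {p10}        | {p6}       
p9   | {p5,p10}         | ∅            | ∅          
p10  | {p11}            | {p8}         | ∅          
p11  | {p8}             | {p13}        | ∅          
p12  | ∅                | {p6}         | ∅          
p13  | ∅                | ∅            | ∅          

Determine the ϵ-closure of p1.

{p0, p1, p4, p5, p6, p7, p8, p9, p10, p11}

Start with {p1}.
From p1 via ϵ: add p4.
From p4 via ϵ: add p0, p7.
From p0 via ϵ: add p5.
From p7 via ϵ: add p6.
From p6 via ϵ: add p9.
From p9 via ϵ: add p10.
From p10 via ϵ: add p11.
From p11 via ϵ: add p8.
No new states can be added; the closed set is {p0, p1, p4, p5, p6, p7, p8, p9, p10, p11}.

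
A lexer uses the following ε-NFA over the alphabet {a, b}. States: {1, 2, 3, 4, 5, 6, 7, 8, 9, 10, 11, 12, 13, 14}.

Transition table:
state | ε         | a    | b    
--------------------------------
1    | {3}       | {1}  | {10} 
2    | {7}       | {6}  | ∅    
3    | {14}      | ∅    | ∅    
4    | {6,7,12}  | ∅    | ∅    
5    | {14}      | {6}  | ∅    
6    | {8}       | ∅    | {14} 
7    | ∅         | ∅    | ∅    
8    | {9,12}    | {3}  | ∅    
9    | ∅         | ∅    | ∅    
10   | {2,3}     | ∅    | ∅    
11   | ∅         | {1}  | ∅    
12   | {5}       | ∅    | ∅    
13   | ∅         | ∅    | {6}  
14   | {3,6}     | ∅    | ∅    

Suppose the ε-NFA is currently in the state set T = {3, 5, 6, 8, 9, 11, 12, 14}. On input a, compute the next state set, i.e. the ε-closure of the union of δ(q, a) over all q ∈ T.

5 on a → {6}.
8 on a → {3}.
11 on a → {1}.
No a-transition from 3, 6, 9, 12, 14.
Union after reading a: {1, 3, 6}.
Now take the ε-closure:
From 3 via ε: add 14.
From 6 via ε: add 8.
From 8 via ε: add 9, 12.
From 12 via ε: add 5.
No new states can be added; the closed set is {1, 3, 5, 6, 8, 9, 12, 14}.

{1, 3, 5, 6, 8, 9, 12, 14}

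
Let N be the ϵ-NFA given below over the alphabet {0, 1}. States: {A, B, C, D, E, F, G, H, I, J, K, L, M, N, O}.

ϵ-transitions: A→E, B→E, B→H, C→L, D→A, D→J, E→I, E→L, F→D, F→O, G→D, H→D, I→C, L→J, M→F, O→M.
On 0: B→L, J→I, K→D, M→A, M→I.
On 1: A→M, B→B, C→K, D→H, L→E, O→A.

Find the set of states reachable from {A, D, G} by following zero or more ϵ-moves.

{A, C, D, E, G, I, J, L}

Start with {A, D, G}.
From A via ϵ: add E.
From D via ϵ: add J.
From E via ϵ: add I, L.
From I via ϵ: add C.
No new states can be added; the closed set is {A, C, D, E, G, I, J, L}.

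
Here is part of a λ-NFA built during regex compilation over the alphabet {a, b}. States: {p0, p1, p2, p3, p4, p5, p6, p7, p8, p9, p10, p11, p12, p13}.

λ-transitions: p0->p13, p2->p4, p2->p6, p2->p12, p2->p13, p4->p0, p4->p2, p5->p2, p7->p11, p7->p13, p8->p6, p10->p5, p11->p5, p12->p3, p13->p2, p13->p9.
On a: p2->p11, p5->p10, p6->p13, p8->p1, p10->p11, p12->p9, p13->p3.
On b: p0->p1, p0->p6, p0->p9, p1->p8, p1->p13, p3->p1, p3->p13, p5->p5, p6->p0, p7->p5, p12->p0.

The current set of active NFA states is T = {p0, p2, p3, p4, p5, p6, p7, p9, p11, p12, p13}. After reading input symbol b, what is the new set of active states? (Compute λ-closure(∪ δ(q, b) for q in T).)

p0 on b → {p1, p6, p9}.
p3 on b → {p1, p13}.
p5 on b → {p5}.
p6 on b → {p0}.
p7 on b → {p5}.
p12 on b → {p0}.
No b-transition from p2, p4, p9, p11, p13.
Union after reading b: {p0, p1, p5, p6, p9, p13}.
Now take the λ-closure:
From p5 via λ: add p2.
From p2 via λ: add p4, p12.
From p12 via λ: add p3.
No new states can be added; the closed set is {p0, p1, p2, p3, p4, p5, p6, p9, p12, p13}.

{p0, p1, p2, p3, p4, p5, p6, p9, p12, p13}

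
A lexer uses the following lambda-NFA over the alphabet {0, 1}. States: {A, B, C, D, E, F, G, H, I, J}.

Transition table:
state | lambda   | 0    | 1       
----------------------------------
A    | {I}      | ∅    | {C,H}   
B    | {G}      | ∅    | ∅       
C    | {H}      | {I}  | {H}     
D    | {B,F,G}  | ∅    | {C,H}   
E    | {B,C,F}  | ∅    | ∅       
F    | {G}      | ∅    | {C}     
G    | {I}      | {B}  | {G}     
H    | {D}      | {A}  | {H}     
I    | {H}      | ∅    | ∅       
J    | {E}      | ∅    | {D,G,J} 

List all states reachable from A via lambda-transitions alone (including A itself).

{A, B, D, F, G, H, I}

Start with {A}.
From A via lambda: add I.
From I via lambda: add H.
From H via lambda: add D.
From D via lambda: add B, F, G.
No new states can be added; the closed set is {A, B, D, F, G, H, I}.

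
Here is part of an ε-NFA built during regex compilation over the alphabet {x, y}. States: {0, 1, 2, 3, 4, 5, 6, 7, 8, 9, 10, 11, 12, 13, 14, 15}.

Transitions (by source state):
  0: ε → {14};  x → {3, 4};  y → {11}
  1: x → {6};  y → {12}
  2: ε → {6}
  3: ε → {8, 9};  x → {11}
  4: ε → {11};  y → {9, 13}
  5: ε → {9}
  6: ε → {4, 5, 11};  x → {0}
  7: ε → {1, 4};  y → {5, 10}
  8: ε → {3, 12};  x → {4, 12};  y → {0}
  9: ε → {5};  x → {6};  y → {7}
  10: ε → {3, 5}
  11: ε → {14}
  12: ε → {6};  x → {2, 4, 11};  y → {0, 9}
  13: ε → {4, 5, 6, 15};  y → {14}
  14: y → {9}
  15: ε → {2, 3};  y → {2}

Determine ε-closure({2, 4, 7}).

Start with {2, 4, 7}.
From 2 via ε: add 6.
From 4 via ε: add 11.
From 7 via ε: add 1.
From 6 via ε: add 5.
From 11 via ε: add 14.
From 5 via ε: add 9.
No new states can be added; the closed set is {1, 2, 4, 5, 6, 7, 9, 11, 14}.

{1, 2, 4, 5, 6, 7, 9, 11, 14}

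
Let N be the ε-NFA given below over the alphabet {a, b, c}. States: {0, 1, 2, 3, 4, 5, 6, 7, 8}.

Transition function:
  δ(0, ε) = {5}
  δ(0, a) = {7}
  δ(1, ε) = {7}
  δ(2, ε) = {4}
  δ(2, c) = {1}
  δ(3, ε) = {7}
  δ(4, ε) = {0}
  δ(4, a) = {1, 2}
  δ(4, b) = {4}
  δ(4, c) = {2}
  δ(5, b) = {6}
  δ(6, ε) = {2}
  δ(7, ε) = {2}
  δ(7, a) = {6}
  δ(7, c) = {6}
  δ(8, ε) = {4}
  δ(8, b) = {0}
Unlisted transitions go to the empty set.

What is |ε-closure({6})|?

5

Start with {6}.
From 6 via ε: add 2.
From 2 via ε: add 4.
From 4 via ε: add 0.
From 0 via ε: add 5.
ε-closure = {0, 2, 4, 5, 6}, which has 5 states.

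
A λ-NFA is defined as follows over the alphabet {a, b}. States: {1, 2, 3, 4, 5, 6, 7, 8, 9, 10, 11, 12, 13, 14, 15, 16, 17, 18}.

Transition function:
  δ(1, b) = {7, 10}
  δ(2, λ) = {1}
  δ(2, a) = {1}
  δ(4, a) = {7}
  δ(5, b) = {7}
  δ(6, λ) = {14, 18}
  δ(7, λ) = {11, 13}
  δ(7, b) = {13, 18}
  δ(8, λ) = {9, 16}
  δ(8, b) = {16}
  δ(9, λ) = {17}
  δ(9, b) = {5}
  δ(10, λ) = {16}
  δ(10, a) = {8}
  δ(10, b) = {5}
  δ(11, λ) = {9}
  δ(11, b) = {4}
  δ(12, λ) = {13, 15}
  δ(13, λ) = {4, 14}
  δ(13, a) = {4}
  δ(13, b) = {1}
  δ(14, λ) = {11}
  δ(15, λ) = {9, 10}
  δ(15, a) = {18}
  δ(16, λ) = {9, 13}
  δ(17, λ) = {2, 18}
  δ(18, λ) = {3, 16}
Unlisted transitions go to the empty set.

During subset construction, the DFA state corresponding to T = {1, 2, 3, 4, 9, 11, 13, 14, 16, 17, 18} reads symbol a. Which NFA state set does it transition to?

{1, 2, 3, 4, 7, 9, 11, 13, 14, 16, 17, 18}

2 on a → {1}.
4 on a → {7}.
13 on a → {4}.
No a-transition from 1, 3, 9, 11, 14, 16, 17, 18.
Union after reading a: {1, 4, 7}.
Now take the λ-closure:
From 7 via λ: add 11, 13.
From 11 via λ: add 9.
From 13 via λ: add 14.
From 9 via λ: add 17.
From 17 via λ: add 2, 18.
From 18 via λ: add 3, 16.
No new states can be added; the closed set is {1, 2, 3, 4, 7, 9, 11, 13, 14, 16, 17, 18}.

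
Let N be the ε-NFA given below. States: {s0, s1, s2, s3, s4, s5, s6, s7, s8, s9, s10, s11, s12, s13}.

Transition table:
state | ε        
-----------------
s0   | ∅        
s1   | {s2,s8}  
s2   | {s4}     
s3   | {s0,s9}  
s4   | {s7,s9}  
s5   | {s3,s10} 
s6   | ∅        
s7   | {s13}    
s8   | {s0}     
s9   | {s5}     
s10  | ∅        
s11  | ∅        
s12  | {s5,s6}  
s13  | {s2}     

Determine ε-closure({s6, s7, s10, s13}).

{s0, s2, s3, s4, s5, s6, s7, s9, s10, s13}

Start with {s6, s7, s10, s13}.
From s13 via ε: add s2.
From s2 via ε: add s4.
From s4 via ε: add s9.
From s9 via ε: add s5.
From s5 via ε: add s3.
From s3 via ε: add s0.
No new states can be added; the closed set is {s0, s2, s3, s4, s5, s6, s7, s9, s10, s13}.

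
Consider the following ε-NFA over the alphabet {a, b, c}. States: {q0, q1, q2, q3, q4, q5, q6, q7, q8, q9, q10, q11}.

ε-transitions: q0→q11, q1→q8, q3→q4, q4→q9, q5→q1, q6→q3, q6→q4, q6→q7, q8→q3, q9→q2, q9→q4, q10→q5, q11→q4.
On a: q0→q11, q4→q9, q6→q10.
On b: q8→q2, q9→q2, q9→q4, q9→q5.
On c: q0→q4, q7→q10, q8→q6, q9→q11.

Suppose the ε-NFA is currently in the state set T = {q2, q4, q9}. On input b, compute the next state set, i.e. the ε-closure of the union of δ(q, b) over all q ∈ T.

{q1, q2, q3, q4, q5, q8, q9}

q9 on b → {q2, q4, q5}.
No b-transition from q2, q4.
Union after reading b: {q2, q4, q5}.
Now take the ε-closure:
From q4 via ε: add q9.
From q5 via ε: add q1.
From q1 via ε: add q8.
From q8 via ε: add q3.
No new states can be added; the closed set is {q1, q2, q3, q4, q5, q8, q9}.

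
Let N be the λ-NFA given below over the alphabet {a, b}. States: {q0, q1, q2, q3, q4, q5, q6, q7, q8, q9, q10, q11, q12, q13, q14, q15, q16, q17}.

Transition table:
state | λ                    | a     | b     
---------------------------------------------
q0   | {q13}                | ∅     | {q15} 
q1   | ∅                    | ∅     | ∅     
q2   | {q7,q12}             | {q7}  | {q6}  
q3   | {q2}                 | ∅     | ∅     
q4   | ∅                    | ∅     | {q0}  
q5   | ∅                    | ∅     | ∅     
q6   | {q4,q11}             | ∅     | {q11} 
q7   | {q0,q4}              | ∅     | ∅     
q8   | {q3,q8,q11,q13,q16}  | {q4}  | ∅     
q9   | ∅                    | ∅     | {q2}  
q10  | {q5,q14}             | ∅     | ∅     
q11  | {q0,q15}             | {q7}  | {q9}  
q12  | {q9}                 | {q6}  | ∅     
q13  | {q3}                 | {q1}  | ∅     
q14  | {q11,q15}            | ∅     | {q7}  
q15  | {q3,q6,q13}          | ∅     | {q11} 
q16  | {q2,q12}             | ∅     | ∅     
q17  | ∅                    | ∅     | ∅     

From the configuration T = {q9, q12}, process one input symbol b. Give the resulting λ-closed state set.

{q0, q2, q3, q4, q7, q9, q12, q13}

q9 on b → {q2}.
No b-transition from q12.
Union after reading b: {q2}.
Now take the λ-closure:
From q2 via λ: add q7, q12.
From q7 via λ: add q0, q4.
From q12 via λ: add q9.
From q0 via λ: add q13.
From q13 via λ: add q3.
No new states can be added; the closed set is {q0, q2, q3, q4, q7, q9, q12, q13}.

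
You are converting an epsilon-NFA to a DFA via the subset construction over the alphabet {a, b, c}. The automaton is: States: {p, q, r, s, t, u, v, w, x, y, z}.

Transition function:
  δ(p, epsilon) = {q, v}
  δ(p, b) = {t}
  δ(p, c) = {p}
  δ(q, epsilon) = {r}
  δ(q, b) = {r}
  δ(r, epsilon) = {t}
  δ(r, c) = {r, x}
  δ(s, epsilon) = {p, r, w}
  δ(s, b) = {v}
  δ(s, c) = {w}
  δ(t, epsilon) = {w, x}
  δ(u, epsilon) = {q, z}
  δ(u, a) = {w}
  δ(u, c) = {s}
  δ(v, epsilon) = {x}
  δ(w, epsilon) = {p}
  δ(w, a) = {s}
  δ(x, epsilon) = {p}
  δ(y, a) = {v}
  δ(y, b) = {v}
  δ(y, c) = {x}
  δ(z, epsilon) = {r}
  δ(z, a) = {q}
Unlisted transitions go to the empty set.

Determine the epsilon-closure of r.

Start with {r}.
From r via epsilon: add t.
From t via epsilon: add w, x.
From w via epsilon: add p.
From p via epsilon: add q, v.
No new states can be added; the closed set is {p, q, r, t, v, w, x}.

{p, q, r, t, v, w, x}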